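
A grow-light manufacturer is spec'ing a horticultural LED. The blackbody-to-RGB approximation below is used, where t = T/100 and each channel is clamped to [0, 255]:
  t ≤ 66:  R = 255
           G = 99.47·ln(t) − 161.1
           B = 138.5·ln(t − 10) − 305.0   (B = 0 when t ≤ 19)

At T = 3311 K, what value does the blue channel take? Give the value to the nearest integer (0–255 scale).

t = 3311/100 = 33.11; the t ≤ 66 branch applies.
B = 138.5·ln(33.11 − 10) − 305.0 = 138.5·ln 23.11 − 305.0 = 138.5·3.1403 − 305.0 = 129.927.
Rounded: 130.

130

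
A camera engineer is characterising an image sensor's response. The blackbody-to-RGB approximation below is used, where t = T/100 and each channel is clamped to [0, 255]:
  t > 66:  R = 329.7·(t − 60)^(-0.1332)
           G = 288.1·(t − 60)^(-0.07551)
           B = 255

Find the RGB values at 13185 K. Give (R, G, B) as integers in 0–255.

t = 13185/100 = 131.85; the t > 66 branch applies.
R = 329.7·(131.85 − 60)^(-0.1332) = 329.7·71.85^(-0.1332) = 329.7·0.56588 = 186.570.
G = 288.1·(131.85 − 60)^(-0.07551) = 288.1·71.85^(-0.07551) = 288.1·0.72414 = 208.624.
B = 255 by definition for t > 66.
Rounded: (187, 209, 255).

(187, 209, 255)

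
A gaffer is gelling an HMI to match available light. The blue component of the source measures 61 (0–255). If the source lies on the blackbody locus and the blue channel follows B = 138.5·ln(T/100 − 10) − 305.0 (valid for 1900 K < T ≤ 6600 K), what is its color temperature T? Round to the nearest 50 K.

ln(t − 10) = (61 + 305.0) / 138.5 = 2.6426.
t − 10 = e^2.6426 = 14.050, so t = 24.050.
T = 100·t = 2405 K → 2400 K to the nearest 50 K.

2400 K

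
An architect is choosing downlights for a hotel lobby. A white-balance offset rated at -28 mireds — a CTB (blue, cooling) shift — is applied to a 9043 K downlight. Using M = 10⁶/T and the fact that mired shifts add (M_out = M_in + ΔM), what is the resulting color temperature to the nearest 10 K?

M_in = 10⁶/9043 = 110.58 mireds.
M_out = 110.58 + (-28) = 82.58 mireds.
T_out = 10⁶/82.58 = 12109.1 K → 12110 K.

12110 K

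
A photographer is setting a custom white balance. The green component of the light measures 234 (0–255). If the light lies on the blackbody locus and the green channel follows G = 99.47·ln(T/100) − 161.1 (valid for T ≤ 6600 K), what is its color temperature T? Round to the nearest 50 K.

5300 K

ln t = (234 + 161.1) / 99.47 = 3.9721.
t = e^3.9721 = 53.093.
T = 100·t = 5309 K → 5300 K to the nearest 50 K.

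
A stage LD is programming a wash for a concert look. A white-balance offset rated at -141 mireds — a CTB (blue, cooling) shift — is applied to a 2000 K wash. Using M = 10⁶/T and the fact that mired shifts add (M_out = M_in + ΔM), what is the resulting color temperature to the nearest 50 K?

2800 K

M_in = 10⁶/2000 = 500.00 mireds.
M_out = 500.00 + (-141) = 359.00 mireds.
T_out = 10⁶/359.00 = 2785.5 K → 2800 K.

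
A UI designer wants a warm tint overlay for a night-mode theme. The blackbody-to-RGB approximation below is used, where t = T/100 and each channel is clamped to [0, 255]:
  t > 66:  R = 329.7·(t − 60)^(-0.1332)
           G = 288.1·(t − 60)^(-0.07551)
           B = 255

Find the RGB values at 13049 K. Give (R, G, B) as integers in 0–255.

t = 13049/100 = 130.49; the t > 66 branch applies.
R = 329.7·(130.49 − 60)^(-0.1332) = 329.7·70.49^(-0.1332) = 329.7·0.56732 = 187.046.
G = 288.1·(130.49 − 60)^(-0.07551) = 288.1·70.49^(-0.07551) = 288.1·0.72518 = 208.925.
B = 255 by definition for t > 66.
Rounded: (187, 209, 255).

(187, 209, 255)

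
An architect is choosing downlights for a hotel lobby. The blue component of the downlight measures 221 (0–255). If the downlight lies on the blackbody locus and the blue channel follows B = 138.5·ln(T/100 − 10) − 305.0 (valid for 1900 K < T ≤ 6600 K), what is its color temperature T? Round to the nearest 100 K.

5500 K

ln(t − 10) = (221 + 305.0) / 138.5 = 3.7978.
t − 10 = e^3.7978 = 44.604, so t = 54.604.
T = 100·t = 5460 K → 5500 K to the nearest 100 K.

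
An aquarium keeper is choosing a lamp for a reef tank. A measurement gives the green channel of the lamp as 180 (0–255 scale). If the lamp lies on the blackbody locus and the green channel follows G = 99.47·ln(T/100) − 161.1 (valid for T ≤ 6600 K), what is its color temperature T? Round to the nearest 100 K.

3100 K

ln t = (180 + 161.1) / 99.47 = 3.4292.
t = e^3.4292 = 30.851.
T = 100·t = 3085 K → 3100 K to the nearest 100 K.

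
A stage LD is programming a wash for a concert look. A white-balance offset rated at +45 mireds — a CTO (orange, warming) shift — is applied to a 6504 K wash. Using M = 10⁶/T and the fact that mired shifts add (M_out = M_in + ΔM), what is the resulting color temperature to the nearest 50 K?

5050 K

M_in = 10⁶/6504 = 153.75 mireds.
M_out = 153.75 + (+45) = 198.75 mireds.
T_out = 10⁶/198.75 = 5031.4 K → 5050 K.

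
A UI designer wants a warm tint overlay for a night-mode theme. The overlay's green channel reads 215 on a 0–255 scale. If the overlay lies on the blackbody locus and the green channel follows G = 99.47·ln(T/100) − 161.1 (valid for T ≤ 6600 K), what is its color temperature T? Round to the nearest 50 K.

4400 K

ln t = (215 + 161.1) / 99.47 = 3.7810.
t = e^3.7810 = 43.862.
T = 100·t = 4386 K → 4400 K to the nearest 50 K.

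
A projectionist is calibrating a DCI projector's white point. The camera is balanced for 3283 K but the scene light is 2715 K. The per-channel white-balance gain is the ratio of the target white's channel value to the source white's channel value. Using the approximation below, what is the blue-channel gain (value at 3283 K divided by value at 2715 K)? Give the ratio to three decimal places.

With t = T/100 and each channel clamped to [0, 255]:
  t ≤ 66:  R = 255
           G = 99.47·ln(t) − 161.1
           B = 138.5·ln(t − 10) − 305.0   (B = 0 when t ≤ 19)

At 2715 K (t = 27.15):
  B = 138.5·ln(27.15 − 10) − 305.0 = 138.5·ln 17.15 − 305.0 = 138.5·2.8420 − 305.0 = 88.617.
At 3283 K (t = 32.83):
  B = 138.5·ln(32.83 − 10) − 305.0 = 138.5·ln 22.83 − 305.0 = 138.5·3.1281 − 305.0 = 128.238.
Gain = 128.238 / 88.617 = 1.4471 → 1.447.

1.447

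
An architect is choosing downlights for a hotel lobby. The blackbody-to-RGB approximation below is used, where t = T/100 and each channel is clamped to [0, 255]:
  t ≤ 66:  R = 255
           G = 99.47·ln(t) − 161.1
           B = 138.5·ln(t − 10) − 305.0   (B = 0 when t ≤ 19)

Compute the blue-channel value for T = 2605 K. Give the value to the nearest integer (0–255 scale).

t = 2605/100 = 26.05; the t ≤ 66 branch applies.
B = 138.5·ln(26.05 − 10) − 305.0 = 138.5·ln 16.05 − 305.0 = 138.5·2.7757 − 305.0 = 79.436.
Rounded: 79.

79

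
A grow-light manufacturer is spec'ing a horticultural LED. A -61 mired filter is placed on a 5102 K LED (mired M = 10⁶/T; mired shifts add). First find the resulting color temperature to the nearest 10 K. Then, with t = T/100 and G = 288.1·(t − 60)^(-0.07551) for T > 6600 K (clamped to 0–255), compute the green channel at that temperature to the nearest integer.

236

M_in = 10⁶/5102 = 196.00; M_out = 196.00 + (-61) = 135.00.
T_out = 10⁶/135.00 = 7407.3 K → 7410 K; t = 74.1.
G = 288.1·(74.1 − 60)^(-0.07551) = 288.1·14.1^(-0.07551) = 288.1·0.81888 = 235.921.
Rounded: 236.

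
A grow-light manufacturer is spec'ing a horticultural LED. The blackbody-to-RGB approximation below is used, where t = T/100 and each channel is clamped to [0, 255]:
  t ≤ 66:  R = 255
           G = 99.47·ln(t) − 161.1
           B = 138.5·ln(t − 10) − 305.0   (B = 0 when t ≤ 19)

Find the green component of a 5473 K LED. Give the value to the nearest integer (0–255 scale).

t = 5473/100 = 54.73; the t ≤ 66 branch applies.
G = 99.47·ln 54.73 − 161.1 = 99.47·4.0024 − 161.1 = 237.020.
Rounded: 237.

237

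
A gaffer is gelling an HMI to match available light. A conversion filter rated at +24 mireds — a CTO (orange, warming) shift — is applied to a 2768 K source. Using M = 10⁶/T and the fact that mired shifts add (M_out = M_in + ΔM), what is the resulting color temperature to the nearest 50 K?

M_in = 10⁶/2768 = 361.27 mireds.
M_out = 361.27 + (+24) = 385.27 mireds.
T_out = 10⁶/385.27 = 2595.6 K → 2600 K.

2600 K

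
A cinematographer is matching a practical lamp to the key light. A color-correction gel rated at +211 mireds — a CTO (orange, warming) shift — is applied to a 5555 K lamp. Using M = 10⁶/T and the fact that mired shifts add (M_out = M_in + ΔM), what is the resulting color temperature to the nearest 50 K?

2550 K

M_in = 10⁶/5555 = 180.02 mireds.
M_out = 180.02 + (+211) = 391.02 mireds.
T_out = 10⁶/391.02 = 2557.4 K → 2550 K.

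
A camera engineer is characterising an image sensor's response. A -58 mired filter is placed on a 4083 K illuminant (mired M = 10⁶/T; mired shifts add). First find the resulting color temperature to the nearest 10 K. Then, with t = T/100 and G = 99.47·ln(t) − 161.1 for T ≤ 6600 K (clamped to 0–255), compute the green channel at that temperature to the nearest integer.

M_in = 10⁶/4083 = 244.92; M_out = 244.92 + (-58) = 186.92.
T_out = 10⁶/186.92 = 5349.9 K → 5350 K; t = 53.5.
G = 99.47·ln 53.5 − 161.1 = 99.47·3.9797 − 161.1 = 234.759.
Rounded: 235.

235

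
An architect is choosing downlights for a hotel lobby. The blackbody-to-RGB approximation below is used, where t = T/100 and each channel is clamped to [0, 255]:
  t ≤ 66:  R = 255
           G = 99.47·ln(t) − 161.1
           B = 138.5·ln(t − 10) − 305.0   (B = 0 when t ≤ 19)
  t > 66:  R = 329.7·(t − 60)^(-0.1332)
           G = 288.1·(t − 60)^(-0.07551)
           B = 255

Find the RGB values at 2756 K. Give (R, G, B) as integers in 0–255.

(255, 169, 92)

t = 2756/100 = 27.56; the t ≤ 66 branch applies.
R = 255 by definition for t ≤ 66.
G = 99.47·ln 27.56 − 161.1 = 99.47·3.3164 − 161.1 = 168.779.
B = 138.5·ln(27.56 − 10) − 305.0 = 138.5·ln 17.56 − 305.0 = 138.5·2.8656 − 305.0 = 91.889.
Rounded: (255, 169, 92).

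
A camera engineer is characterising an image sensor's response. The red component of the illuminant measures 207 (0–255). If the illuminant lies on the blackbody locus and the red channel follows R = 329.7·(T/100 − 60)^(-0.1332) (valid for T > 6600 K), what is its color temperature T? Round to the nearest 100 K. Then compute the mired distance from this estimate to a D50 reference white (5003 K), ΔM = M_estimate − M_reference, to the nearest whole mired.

-92 mireds

(t − 60)^(-0.1332) = 207/329.7 = 0.62784.
t − 60 = 0.62784^(1/-0.1332) = 0.62784^(-7.508) = 32.933, so t = 92.933.
T = 100·t = 9293 K → 9300 K to the nearest 100 K.
M_estimate = 10⁶/9300 = 107.53; M_reference = 10⁶/5003 = 199.88.
ΔM = 107.53 − 199.88 = -92.35 → -92 mireds.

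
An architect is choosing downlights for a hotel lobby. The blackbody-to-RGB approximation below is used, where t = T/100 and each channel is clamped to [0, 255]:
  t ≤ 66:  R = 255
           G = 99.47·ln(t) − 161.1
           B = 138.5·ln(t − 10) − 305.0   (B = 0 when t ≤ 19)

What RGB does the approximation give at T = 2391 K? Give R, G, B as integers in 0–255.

t = 2391/100 = 23.91; the t ≤ 66 branch applies.
R = 255 by definition for t ≤ 66.
G = 99.47·ln 23.91 − 161.1 = 99.47·3.1743 − 161.1 = 154.647.
B = 138.5·ln(23.91 − 10) − 305.0 = 138.5·ln 13.91 − 305.0 = 138.5·2.6326 − 305.0 = 59.616.
Rounded: (255, 155, 60).

R=255, G=155, B=60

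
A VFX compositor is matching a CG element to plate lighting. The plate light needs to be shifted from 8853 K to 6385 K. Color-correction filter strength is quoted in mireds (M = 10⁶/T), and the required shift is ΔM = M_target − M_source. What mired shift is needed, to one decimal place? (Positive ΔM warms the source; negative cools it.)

+43.7 mireds

M_source = 10⁶/8853 = 112.956; M_target = 10⁶/6385 = 156.617.
ΔM = 156.617 − 112.956 = 43.661 → +43.7 mireds, a warming shift.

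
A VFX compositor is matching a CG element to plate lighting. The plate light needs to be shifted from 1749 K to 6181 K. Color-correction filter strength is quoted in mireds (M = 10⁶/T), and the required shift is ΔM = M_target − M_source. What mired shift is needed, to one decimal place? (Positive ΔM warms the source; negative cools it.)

M_source = 10⁶/1749 = 571.755; M_target = 10⁶/6181 = 161.786.
ΔM = 161.786 − 571.755 = -409.969 → -410.0 mireds, a cooling shift.

-410.0 mireds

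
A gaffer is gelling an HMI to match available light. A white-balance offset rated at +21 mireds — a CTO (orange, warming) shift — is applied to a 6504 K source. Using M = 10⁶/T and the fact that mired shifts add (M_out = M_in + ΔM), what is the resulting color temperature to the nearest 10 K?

M_in = 10⁶/6504 = 153.75 mireds.
M_out = 153.75 + (+21) = 174.75 mireds.
T_out = 10⁶/174.75 = 5722.4 K → 5720 K.

5720 K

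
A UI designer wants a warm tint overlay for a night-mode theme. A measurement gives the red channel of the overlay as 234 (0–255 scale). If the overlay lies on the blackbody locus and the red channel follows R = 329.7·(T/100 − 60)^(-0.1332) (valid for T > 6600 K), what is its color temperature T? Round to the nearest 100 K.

(t − 60)^(-0.1332) = 234/329.7 = 0.70974.
t − 60 = 0.70974^(1/-0.1332) = 0.70974^(-7.508) = 13.119, so t = 73.119.
T = 100·t = 7312 K → 7300 K to the nearest 100 K.

7300 K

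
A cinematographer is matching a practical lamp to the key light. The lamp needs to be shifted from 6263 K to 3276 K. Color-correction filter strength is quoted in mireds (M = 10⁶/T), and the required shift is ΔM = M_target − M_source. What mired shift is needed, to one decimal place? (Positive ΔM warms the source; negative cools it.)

+145.6 mireds

M_source = 10⁶/6263 = 159.668; M_target = 10⁶/3276 = 305.250.
ΔM = 305.250 − 159.668 = 145.582 → +145.6 mireds, a warming shift.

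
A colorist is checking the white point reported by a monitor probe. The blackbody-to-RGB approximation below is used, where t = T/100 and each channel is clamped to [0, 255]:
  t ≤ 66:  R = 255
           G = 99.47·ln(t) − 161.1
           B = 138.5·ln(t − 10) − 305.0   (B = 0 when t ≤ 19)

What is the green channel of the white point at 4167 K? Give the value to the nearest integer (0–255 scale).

210

t = 4167/100 = 41.67; the t ≤ 66 branch applies.
G = 99.47·ln 41.67 − 161.1 = 99.47·3.7298 − 161.1 = 209.901.
Rounded: 210.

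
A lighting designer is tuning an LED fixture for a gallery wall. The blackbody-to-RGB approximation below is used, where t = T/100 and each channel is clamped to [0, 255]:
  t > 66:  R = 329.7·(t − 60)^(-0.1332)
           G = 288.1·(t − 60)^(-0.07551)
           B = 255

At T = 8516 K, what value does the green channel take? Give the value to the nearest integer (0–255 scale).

226

t = 8516/100 = 85.16; the t > 66 branch applies.
G = 288.1·(85.16 − 60)^(-0.07551) = 288.1·25.16^(-0.07551) = 288.1·0.78385 = 225.827.
Rounded: 226.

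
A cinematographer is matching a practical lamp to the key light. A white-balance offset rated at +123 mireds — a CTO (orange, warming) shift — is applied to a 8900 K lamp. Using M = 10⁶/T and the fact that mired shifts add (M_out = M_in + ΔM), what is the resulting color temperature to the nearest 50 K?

4250 K

M_in = 10⁶/8900 = 112.36 mireds.
M_out = 112.36 + (+123) = 235.36 mireds.
T_out = 10⁶/235.36 = 4248.8 K → 4250 K.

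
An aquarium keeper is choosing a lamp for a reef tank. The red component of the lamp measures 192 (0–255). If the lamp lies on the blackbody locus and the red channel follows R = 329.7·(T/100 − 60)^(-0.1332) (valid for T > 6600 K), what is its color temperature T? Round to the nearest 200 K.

11800 K

(t − 60)^(-0.1332) = 192/329.7 = 0.58235.
t − 60 = 0.58235^(1/-0.1332) = 0.58235^(-7.508) = 57.929, so t = 117.929.
T = 100·t = 11793 K → 11800 K to the nearest 200 K.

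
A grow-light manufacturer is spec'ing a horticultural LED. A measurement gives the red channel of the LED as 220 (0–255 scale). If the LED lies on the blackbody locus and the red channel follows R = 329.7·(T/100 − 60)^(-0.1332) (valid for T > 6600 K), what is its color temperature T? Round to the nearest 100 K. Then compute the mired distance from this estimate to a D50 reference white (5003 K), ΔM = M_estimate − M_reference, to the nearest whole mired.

-76 mireds

(t − 60)^(-0.1332) = 220/329.7 = 0.66727.
t − 60 = 0.66727^(1/-0.1332) = 0.66727^(-7.508) = 20.847, so t = 80.847.
T = 100·t = 8085 K → 8100 K to the nearest 100 K.
M_estimate = 10⁶/8100 = 123.46; M_reference = 10⁶/5003 = 199.88.
ΔM = 123.46 − 199.88 = -76.42 → -76 mireds.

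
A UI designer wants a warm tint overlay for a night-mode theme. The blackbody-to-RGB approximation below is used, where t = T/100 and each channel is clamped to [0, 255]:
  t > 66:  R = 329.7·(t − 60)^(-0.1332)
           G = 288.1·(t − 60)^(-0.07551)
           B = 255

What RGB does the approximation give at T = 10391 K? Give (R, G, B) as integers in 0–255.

(199, 217, 255)

t = 10391/100 = 103.91; the t > 66 branch applies.
R = 329.7·(103.91 − 60)^(-0.1332) = 329.7·43.91^(-0.1332) = 329.7·0.60424 = 199.218.
G = 288.1·(103.91 − 60)^(-0.07551) = 288.1·43.91^(-0.07551) = 288.1·0.75157 = 216.528.
B = 255 by definition for t > 66.
Rounded: (199, 217, 255).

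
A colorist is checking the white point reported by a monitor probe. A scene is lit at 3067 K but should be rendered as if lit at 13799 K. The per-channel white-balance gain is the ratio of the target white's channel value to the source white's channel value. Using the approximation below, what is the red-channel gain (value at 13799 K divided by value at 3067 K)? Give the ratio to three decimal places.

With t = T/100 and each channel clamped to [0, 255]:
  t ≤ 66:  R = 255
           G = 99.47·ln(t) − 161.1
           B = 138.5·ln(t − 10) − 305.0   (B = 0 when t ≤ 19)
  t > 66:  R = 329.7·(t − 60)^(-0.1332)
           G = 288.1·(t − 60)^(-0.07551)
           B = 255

0.724

At 3067 K (t = 30.67):
  R = 255 by definition for t ≤ 66.
At 13799 K (t = 137.99):
  R = 329.7·(137.99 − 60)^(-0.1332) = 329.7·77.99^(-0.1332) = 329.7·0.55973 = 184.544.
Gain = 184.544 / 255.000 = 0.7237 → 0.724.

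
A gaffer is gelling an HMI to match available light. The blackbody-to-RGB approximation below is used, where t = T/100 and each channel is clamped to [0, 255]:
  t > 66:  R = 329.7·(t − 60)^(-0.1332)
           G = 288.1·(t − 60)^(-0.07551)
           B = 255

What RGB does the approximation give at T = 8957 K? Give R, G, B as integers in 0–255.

R=210, G=223, B=255

t = 8957/100 = 89.57; the t > 66 branch applies.
R = 329.7·(89.57 − 60)^(-0.1332) = 329.7·29.57^(-0.1332) = 329.7·0.63692 = 209.991.
G = 288.1·(89.57 − 60)^(-0.07551) = 288.1·29.57^(-0.07551) = 288.1·0.77435 = 223.090.
B = 255 by definition for t > 66.
Rounded: (210, 223, 255).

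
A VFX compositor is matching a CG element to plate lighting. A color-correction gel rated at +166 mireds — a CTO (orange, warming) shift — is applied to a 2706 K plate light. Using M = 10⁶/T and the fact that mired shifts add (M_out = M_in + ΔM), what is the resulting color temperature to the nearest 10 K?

1870 K

M_in = 10⁶/2706 = 369.55 mireds.
M_out = 369.55 + (+166) = 535.55 mireds.
T_out = 10⁶/535.55 = 1867.2 K → 1870 K.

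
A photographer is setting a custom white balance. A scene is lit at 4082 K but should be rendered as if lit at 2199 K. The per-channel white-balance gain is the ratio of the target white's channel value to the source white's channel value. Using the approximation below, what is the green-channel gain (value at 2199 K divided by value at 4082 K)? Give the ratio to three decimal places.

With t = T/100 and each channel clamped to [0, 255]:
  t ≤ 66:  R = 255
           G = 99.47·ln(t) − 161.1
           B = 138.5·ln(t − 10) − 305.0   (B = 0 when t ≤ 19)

At 4082 K (t = 40.82):
  G = 99.47·ln 40.82 − 161.1 = 99.47·3.7092 − 161.1 = 207.851.
At 2199 K (t = 21.99):
  G = 99.47·ln 21.99 − 161.1 = 99.47·3.0906 − 161.1 = 146.321.
Gain = 146.321 / 207.851 = 0.7040 → 0.704.

0.704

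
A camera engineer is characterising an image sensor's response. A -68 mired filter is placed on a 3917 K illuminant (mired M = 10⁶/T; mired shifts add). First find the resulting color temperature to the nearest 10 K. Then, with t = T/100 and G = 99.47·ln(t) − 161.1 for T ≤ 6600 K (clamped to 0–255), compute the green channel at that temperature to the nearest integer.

M_in = 10⁶/3917 = 255.30; M_out = 255.30 + (-68) = 187.30.
T_out = 10⁶/187.30 = 5339.1 K → 5340 K; t = 53.4.
G = 99.47·ln 53.4 − 161.1 = 99.47·3.9778 − 161.1 = 234.573.
Rounded: 235.

235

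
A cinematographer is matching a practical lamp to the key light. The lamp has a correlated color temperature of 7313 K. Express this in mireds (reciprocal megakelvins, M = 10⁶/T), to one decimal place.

136.7 mireds

M = 10⁶ / 7313 = 136.743 → 136.7 mireds.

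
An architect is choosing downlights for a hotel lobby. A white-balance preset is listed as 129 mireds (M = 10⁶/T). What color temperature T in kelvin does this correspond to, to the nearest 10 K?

T = 10⁶ / 129 = 7751.94 K → 7750 K.

7750 K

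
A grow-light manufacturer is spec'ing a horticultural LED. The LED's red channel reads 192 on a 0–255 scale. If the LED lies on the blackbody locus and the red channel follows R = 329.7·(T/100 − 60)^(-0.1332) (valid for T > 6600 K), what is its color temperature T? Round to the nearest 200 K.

11800 K

(t − 60)^(-0.1332) = 192/329.7 = 0.58235.
t − 60 = 0.58235^(1/-0.1332) = 0.58235^(-7.508) = 57.929, so t = 117.929.
T = 100·t = 11793 K → 11800 K to the nearest 200 K.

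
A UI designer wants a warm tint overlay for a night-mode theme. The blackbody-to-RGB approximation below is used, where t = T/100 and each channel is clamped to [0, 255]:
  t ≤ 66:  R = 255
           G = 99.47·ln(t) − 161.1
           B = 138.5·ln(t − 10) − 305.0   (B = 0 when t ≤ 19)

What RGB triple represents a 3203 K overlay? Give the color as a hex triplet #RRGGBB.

t = 3203/100 = 32.03; the t ≤ 66 branch applies.
R = 255 by definition for t ≤ 66.
G = 99.47·ln 32.03 − 161.1 = 99.47·3.4667 − 161.1 = 183.730.
B = 138.5·ln(32.03 − 10) − 305.0 = 138.5·ln 22.03 − 305.0 = 138.5·3.0924 − 305.0 = 123.298.
Rounded: (255, 184, 123).
In hex: #FFB87B.

#FFB87B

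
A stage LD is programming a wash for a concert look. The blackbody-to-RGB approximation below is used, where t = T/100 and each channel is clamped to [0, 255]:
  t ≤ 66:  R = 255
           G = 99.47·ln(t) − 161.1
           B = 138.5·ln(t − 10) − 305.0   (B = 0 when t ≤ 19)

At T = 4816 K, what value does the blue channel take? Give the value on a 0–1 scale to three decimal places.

0.782

t = 4816/100 = 48.16; the t ≤ 66 branch applies.
B = 138.5·ln(48.16 − 10) − 305.0 = 138.5·ln 38.16 − 305.0 = 138.5·3.6418 − 305.0 = 199.388.
On a 0–1 scale: 199.388/255 = 0.7819 → 0.782.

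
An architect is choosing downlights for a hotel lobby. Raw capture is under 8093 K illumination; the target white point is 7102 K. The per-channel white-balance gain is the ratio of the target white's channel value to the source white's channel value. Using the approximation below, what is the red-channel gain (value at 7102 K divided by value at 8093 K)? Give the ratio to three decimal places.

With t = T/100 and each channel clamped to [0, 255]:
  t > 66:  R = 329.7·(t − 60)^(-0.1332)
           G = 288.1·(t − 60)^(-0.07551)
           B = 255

1.089

At 8093 K (t = 80.93):
  R = 329.7·(80.93 − 60)^(-0.1332) = 329.7·20.93^(-0.1332) = 329.7·0.66692 = 219.883.
At 7102 K (t = 71.02):
  R = 329.7·(71.02 − 60)^(-0.1332) = 329.7·11.02^(-0.1332) = 329.7·0.72641 = 239.497.
Gain = 239.497 / 219.883 = 1.0892 → 1.089.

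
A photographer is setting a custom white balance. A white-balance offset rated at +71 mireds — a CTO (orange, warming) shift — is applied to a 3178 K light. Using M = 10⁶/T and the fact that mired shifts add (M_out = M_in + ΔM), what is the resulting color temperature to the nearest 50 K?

2600 K

M_in = 10⁶/3178 = 314.66 mireds.
M_out = 314.66 + (+71) = 385.66 mireds.
T_out = 10⁶/385.66 = 2592.9 K → 2600 K.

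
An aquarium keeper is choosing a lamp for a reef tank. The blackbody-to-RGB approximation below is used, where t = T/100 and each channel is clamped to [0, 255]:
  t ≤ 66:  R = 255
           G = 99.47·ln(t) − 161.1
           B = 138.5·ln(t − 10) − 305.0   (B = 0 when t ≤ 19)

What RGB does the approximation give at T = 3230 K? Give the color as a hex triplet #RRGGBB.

#FFB97D

t = 3230/100 = 32.3; the t ≤ 66 branch applies.
R = 255 by definition for t ≤ 66.
G = 99.47·ln 32.3 − 161.1 = 99.47·3.4751 − 161.1 = 184.565.
B = 138.5·ln(32.3 − 10) − 305.0 = 138.5·ln 22.3 − 305.0 = 138.5·3.1046 − 305.0 = 124.985.
Rounded: (255, 185, 125).
In hex: #FFB97D.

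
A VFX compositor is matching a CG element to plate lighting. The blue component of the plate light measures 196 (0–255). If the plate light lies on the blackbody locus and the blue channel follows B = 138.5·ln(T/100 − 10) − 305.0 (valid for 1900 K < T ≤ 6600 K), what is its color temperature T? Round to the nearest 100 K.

4700 K

ln(t − 10) = (196 + 305.0) / 138.5 = 3.6173.
t − 10 = e^3.6173 = 37.238, so t = 47.238.
T = 100·t = 4724 K → 4700 K to the nearest 100 K.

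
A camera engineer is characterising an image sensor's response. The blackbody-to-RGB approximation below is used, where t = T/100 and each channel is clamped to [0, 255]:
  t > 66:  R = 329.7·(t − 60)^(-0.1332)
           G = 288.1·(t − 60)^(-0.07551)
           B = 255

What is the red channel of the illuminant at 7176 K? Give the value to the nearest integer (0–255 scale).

t = 7176/100 = 71.76; the t > 66 branch applies.
R = 329.7·(71.76 − 60)^(-0.1332) = 329.7·11.76^(-0.1332) = 329.7·0.72015 = 237.433.
Rounded: 237.

237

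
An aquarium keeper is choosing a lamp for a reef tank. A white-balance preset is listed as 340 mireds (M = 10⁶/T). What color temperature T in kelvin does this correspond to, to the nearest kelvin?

2941 K

T = 10⁶ / 340 = 2941.18 K → 2941 K.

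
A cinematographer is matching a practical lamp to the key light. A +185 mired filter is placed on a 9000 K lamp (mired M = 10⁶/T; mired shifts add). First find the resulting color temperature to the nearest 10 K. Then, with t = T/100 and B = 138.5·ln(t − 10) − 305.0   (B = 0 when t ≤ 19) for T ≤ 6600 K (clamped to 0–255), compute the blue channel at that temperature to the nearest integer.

M_in = 10⁶/9000 = 111.11; M_out = 111.11 + (+185) = 296.11.
T_out = 10⁶/296.11 = 3377.1 K → 3380 K; t = 33.8.
B = 138.5·ln(33.8 − 10) − 305.0 = 138.5·ln 23.8 − 305.0 = 138.5·3.1697 − 305.0 = 134.001.
Rounded: 134.

134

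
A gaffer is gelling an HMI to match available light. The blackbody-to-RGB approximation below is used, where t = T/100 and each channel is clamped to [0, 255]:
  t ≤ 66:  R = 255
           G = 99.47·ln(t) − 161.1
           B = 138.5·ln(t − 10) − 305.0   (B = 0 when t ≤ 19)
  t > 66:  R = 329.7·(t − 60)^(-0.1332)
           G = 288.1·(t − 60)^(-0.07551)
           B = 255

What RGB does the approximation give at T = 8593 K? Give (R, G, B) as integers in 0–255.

(214, 225, 255)

t = 8593/100 = 85.93; the t > 66 branch applies.
R = 329.7·(85.93 − 60)^(-0.1332) = 329.7·25.93^(-0.1332) = 329.7·0.64816 = 213.698.
G = 288.1·(85.93 − 60)^(-0.07551) = 288.1·25.93^(-0.07551) = 288.1·0.78207 = 225.313.
B = 255 by definition for t > 66.
Rounded: (214, 225, 255).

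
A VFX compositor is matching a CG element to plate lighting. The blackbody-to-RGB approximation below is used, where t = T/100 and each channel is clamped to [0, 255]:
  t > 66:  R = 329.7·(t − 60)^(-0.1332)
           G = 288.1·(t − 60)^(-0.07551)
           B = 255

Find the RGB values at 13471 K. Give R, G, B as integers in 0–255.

R=186, G=208, B=255

t = 13471/100 = 134.71; the t > 66 branch applies.
R = 329.7·(134.71 − 60)^(-0.1332) = 329.7·74.71^(-0.1332) = 329.7·0.56294 = 185.603.
G = 288.1·(134.71 − 60)^(-0.07551) = 288.1·74.71^(-0.07551) = 288.1·0.72201 = 208.010.
B = 255 by definition for t > 66.
Rounded: (186, 208, 255).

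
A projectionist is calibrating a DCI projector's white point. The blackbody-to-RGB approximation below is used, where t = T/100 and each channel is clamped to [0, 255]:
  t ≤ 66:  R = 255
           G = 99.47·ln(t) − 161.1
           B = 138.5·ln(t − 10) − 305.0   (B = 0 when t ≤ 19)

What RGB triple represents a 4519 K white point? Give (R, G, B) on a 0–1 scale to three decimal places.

(1.000, 0.855, 0.738)

t = 4519/100 = 45.19; the t ≤ 66 branch applies.
R = 255 by definition for t ≤ 66.
G = 99.47·ln 45.19 − 161.1 = 99.47·3.8109 − 161.1 = 217.968.
B = 138.5·ln(45.19 − 10) − 305.0 = 138.5·ln 35.19 − 305.0 = 138.5·3.5608 − 305.0 = 188.166.
Dividing each by 255: (1.0000, 0.8548, 0.7379) → (1.000, 0.855, 0.738).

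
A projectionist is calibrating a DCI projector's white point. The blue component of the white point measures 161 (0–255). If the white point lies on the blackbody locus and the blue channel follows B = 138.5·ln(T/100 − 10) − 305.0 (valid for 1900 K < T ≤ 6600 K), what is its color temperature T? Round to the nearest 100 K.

ln(t − 10) = (161 + 305.0) / 138.5 = 3.3646.
t − 10 = e^3.3646 = 28.923, so t = 38.923.
T = 100·t = 3892 K → 3900 K to the nearest 100 K.

3900 K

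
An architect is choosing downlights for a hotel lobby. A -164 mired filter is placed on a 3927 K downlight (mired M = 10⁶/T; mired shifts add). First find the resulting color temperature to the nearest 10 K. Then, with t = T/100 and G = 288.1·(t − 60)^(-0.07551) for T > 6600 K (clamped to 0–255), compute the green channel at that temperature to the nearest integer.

214

M_in = 10⁶/3927 = 254.65; M_out = 254.65 + (-164) = 90.65.
T_out = 10⁶/90.65 = 11031.8 K → 11030 K; t = 110.3.
G = 288.1·(110.3 − 60)^(-0.07551) = 288.1·50.3^(-0.07551) = 288.1·0.74390 = 214.318.
Rounded: 214.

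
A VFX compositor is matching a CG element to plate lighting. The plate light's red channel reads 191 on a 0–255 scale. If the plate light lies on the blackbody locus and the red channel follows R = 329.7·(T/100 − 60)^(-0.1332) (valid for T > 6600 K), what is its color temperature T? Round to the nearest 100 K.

12000 K

(t − 60)^(-0.1332) = 191/329.7 = 0.57931.
t − 60 = 0.57931^(1/-0.1332) = 0.57931^(-7.508) = 60.245, so t = 120.245.
T = 100·t = 12025 K → 12000 K to the nearest 100 K.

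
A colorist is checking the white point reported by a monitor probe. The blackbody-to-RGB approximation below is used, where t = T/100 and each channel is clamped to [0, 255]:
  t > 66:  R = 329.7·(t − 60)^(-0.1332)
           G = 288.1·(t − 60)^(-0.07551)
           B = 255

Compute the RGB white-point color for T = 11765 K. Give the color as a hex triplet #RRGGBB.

t = 11765/100 = 117.65; the t > 66 branch applies.
R = 329.7·(117.65 − 60)^(-0.1332) = 329.7·57.65^(-0.1332) = 329.7·0.58272 = 192.123.
G = 288.1·(117.65 − 60)^(-0.07551) = 288.1·57.65^(-0.07551) = 288.1·0.73628 = 212.122.
B = 255 by definition for t > 66.
Rounded: (192, 212, 255).
In hex: #C0D4FF.

#C0D4FF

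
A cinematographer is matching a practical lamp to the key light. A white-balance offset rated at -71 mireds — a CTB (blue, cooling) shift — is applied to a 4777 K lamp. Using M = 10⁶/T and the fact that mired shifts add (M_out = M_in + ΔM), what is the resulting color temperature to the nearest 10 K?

M_in = 10⁶/4777 = 209.34 mireds.
M_out = 209.34 + (-71) = 138.34 mireds.
T_out = 10⁶/138.34 = 7228.8 K → 7230 K.

7230 K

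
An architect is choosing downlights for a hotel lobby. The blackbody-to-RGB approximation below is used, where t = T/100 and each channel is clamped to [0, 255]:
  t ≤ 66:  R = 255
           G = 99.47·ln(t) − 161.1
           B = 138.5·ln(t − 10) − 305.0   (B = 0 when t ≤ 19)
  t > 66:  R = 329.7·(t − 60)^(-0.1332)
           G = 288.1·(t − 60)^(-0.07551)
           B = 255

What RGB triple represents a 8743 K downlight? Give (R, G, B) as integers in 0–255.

t = 8743/100 = 87.43; the t > 66 branch applies.
R = 329.7·(87.43 − 60)^(-0.1332) = 329.7·27.43^(-0.1332) = 329.7·0.64332 = 212.103.
G = 288.1·(87.43 − 60)^(-0.07551) = 288.1·27.43^(-0.07551) = 288.1·0.77875 = 224.359.
B = 255 by definition for t > 66.
Rounded: (212, 224, 255).

(212, 224, 255)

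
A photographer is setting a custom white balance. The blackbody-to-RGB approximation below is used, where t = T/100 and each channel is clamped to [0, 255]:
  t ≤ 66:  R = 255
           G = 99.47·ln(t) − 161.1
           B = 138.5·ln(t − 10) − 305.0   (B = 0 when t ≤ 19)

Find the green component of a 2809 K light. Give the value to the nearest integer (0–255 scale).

t = 2809/100 = 28.09; the t ≤ 66 branch applies.
G = 99.47·ln 28.09 − 161.1 = 99.47·3.3354 − 161.1 = 170.674.
Rounded: 171.

171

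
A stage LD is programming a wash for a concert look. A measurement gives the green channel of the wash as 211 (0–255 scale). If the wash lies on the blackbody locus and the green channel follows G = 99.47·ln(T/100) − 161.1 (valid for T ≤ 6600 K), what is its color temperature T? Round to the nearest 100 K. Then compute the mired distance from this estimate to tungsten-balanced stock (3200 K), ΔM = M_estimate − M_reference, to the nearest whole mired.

-74 mireds

ln t = (211 + 161.1) / 99.47 = 3.7408.
t = e^3.7408 = 42.133.
T = 100·t = 4213 K → 4200 K to the nearest 100 K.
M_estimate = 10⁶/4200 = 238.10; M_reference = 10⁶/3200 = 312.50.
ΔM = 238.10 − 312.50 = -74.40 → -74 mireds.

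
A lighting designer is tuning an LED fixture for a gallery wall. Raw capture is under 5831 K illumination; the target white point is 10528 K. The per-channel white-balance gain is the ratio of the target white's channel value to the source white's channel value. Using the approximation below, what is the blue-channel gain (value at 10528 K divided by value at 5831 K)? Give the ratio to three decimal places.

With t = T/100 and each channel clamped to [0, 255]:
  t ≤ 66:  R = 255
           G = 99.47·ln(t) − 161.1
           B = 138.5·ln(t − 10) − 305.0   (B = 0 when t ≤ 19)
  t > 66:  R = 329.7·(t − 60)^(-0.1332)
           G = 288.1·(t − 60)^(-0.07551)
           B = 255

1.099

At 5831 K (t = 58.31):
  B = 138.5·ln(58.31 − 10) − 305.0 = 138.5·ln 48.31 − 305.0 = 138.5·3.8776 − 305.0 = 232.053.
At 10528 K (t = 105.28):
  B = 255 by definition for t > 66.
Gain = 255.000 / 232.053 = 1.0989 → 1.099.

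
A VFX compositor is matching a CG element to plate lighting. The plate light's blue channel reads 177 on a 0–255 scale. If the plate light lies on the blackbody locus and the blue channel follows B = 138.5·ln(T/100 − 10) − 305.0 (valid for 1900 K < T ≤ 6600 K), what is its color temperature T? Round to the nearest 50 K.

4250 K

ln(t − 10) = (177 + 305.0) / 138.5 = 3.4801.
t − 10 = e^3.4801 = 32.464, so t = 42.464.
T = 100·t = 4246 K → 4250 K to the nearest 50 K.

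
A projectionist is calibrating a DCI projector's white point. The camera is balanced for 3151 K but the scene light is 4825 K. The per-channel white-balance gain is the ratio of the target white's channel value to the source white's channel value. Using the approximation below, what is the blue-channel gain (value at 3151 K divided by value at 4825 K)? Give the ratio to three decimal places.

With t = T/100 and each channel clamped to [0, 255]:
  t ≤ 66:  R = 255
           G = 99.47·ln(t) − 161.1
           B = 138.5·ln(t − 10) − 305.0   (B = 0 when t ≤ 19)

0.601

At 4825 K (t = 48.25):
  B = 138.5·ln(48.25 − 10) − 305.0 = 138.5·ln 38.25 − 305.0 = 138.5·3.6441 − 305.0 = 199.714.
At 3151 K (t = 31.51):
  B = 138.5·ln(31.51 − 10) − 305.0 = 138.5·ln 21.51 − 305.0 = 138.5·3.0685 − 305.0 = 119.990.
Gain = 119.990 / 199.714 = 0.6008 → 0.601.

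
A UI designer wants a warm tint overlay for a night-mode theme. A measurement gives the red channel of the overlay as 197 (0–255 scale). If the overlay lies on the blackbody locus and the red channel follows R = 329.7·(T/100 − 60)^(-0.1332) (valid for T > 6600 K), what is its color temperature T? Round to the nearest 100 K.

(t − 60)^(-0.1332) = 197/329.7 = 0.59751.
t − 60 = 0.59751^(1/-0.1332) = 0.59751^(-7.508) = 47.761, so t = 107.761.
T = 100·t = 10776 K → 10800 K to the nearest 100 K.

10800 K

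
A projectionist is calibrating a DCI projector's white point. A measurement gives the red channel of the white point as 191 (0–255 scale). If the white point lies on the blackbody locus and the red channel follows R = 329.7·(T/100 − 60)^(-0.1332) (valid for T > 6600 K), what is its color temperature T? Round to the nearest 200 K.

12000 K

(t − 60)^(-0.1332) = 191/329.7 = 0.57931.
t − 60 = 0.57931^(1/-0.1332) = 0.57931^(-7.508) = 60.245, so t = 120.245.
T = 100·t = 12025 K → 12000 K to the nearest 200 K.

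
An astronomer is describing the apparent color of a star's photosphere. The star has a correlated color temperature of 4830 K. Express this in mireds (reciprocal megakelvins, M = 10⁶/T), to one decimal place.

M = 10⁶ / 4830 = 207.039 → 207.0 mireds.

207.0 mireds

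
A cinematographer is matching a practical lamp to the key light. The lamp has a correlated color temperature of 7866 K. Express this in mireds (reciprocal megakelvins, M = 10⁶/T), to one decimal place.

M = 10⁶ / 7866 = 127.129 → 127.1 mireds.

127.1 mireds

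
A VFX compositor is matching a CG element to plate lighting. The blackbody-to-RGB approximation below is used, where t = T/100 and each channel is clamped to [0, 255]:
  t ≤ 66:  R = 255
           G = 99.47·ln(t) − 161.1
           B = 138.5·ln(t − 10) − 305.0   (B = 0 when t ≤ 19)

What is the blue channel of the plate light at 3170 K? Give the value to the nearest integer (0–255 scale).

121

t = 3170/100 = 31.7; the t ≤ 66 branch applies.
B = 138.5·ln(31.7 − 10) − 305.0 = 138.5·ln 21.7 − 305.0 = 138.5·3.0773 − 305.0 = 121.208.
Rounded: 121.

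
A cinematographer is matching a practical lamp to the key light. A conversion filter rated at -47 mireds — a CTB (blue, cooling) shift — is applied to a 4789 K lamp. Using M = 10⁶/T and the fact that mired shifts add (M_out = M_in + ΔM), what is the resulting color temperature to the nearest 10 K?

6180 K

M_in = 10⁶/4789 = 208.81 mireds.
M_out = 208.81 + (-47) = 161.81 mireds.
T_out = 10⁶/161.81 = 6180.0 K → 6180 K.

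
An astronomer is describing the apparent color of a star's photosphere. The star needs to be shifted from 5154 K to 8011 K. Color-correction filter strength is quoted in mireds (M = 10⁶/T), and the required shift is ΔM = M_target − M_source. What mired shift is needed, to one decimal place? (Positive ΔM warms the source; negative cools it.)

-69.2 mireds

M_source = 10⁶/5154 = 194.024; M_target = 10⁶/8011 = 124.828.
ΔM = 124.828 − 194.024 = -69.196 → -69.2 mireds, a cooling shift.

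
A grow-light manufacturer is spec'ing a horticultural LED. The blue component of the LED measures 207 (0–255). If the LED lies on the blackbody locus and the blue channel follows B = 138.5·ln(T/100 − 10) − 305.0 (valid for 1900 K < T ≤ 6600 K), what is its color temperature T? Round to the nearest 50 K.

5050 K

ln(t − 10) = (207 + 305.0) / 138.5 = 3.6968.
t − 10 = e^3.6968 = 40.316, so t = 50.316.
T = 100·t = 5032 K → 5050 K to the nearest 50 K.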